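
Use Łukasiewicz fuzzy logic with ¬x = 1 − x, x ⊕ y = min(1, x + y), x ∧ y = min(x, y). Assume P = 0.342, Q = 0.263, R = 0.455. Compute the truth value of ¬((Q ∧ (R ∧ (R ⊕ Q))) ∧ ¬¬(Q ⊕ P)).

0.737

R ⊕ Q = min(1, 0.455 + 0.263) = min(1, 0.718) = 0.718
R ∧ (R ⊕ Q) = min(0.455, 0.718) = 0.455
Q ∧ (R ∧ (R ⊕ Q)) = min(0.263, 0.455) = 0.263
Q ⊕ P = min(1, 0.263 + 0.342) = min(1, 0.605) = 0.605
¬(Q ⊕ P) = 1 − 0.605 = 0.395
¬¬(Q ⊕ P) = 1 − 0.395 = 0.605
(Q ∧ (R ∧ (R ⊕ Q))) ∧ ¬¬(Q ⊕ P) = min(0.263, 0.605) = 0.263
¬((Q ∧ (R ∧ (R ⊕ Q))) ∧ ¬¬(Q ⊕ P)) = 1 − 0.263 = 0.737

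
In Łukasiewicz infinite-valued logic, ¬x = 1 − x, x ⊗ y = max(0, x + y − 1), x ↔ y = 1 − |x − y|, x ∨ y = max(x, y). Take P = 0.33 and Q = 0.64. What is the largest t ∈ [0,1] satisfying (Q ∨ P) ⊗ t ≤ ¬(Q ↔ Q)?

0.36

Q ∨ P = max(0.64, 0.33) = 0.64
So the left factor is Q ∨ P = 0.64.
Q ↔ Q = 1 − |0.64 − 0.64| = 1 − 0.00 = 1.00
¬(Q ↔ Q) = 1 − 1.00 = 0.00
So the right-hand bound is ¬(Q ↔ Q) = 0.00.
The residuum of the Łukasiewicz t-norm gives the supremum: min(1, 1 − 0.64 + 0.00).
1 − 0.64 + 0.00 = 0.36, so t = min(1, 0.36) = 0.36.
Check: 0.64 ⊗ 0.36 = max(0, 0.00) = 0.00 ≤ 0.00.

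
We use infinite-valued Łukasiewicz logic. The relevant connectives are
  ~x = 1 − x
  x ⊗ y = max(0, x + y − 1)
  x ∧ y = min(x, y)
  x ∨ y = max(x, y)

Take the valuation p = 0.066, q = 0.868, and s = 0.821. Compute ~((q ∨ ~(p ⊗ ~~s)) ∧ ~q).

0.868

~s = 1 − 0.821 = 0.179
~~s = 1 − 0.179 = 0.821
p ⊗ ~~s = max(0, 0.066 + 0.821 − 1) = max(0, -0.113) = 0.000
~(p ⊗ ~~s) = 1 − 0.000 = 1.000
q ∨ ~(p ⊗ ~~s) = max(0.868, 1.000) = 1.000
~q = 1 − 0.868 = 0.132
(q ∨ ~(p ⊗ ~~s)) ∧ ~q = min(1.000, 0.132) = 0.132
~((q ∨ ~(p ⊗ ~~s)) ∧ ~q) = 1 − 0.132 = 0.868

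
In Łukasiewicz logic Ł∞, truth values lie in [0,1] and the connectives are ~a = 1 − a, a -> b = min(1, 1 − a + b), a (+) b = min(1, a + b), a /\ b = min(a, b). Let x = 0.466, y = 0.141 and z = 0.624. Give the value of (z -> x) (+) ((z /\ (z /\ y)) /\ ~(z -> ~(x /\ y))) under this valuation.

z -> x = min(1, 1 − 0.624 + 0.466) = min(1, 0.842) = 0.842
z /\ y = min(0.624, 0.141) = 0.141
z /\ (z /\ y) = min(0.624, 0.141) = 0.141
x /\ y = min(0.466, 0.141) = 0.141
~(x /\ y) = 1 − 0.141 = 0.859
z -> ~(x /\ y) = min(1, 1 − 0.624 + 0.859) = min(1, 1.235) = 1.000
~(z -> ~(x /\ y)) = 1 − 1.000 = 0.000
(z /\ (z /\ y)) /\ ~(z -> ~(x /\ y)) = min(0.141, 0.000) = 0.000
(z -> x) (+) ((z /\ (z /\ y)) /\ ~(z -> ~(x /\ y))) = min(1, 0.842 + 0.000) = min(1, 0.842) = 0.842

0.842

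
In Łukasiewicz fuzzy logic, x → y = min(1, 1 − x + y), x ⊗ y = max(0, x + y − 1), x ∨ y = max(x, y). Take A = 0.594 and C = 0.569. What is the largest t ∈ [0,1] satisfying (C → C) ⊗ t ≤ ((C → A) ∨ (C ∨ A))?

C → C = min(1, 1 − 0.569 + 0.569) = min(1, 1.000) = 1.000
So the left factor is C → C = 1.000.
C → A = min(1, 1 − 0.569 + 0.594) = min(1, 1.025) = 1.000
C ∨ A = max(0.569, 0.594) = 0.594
(C → A) ∨ (C ∨ A) = max(1.000, 0.594) = 1.000
So the right-hand bound is (C → A) ∨ (C ∨ A) = 1.000.
The residuum of the Łukasiewicz t-norm gives the supremum: min(1, 1 − 1.000 + 1.000).
1 − 1.000 + 1.000 = 1.000, so t = min(1, 1.000) = 1.000.
Check: 1.000 ⊗ 1.000 = max(0, 1.000) = 1.000 ≤ 1.000.

1.000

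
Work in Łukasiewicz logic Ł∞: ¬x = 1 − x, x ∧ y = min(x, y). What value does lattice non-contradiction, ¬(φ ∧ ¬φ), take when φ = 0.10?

¬φ = 1 − 0.10 = 0.90
φ ∧ ¬φ = min(0.10, 0.90) = 0.10
¬(φ ∧ ¬φ) = 1 − 0.10 = 0.90
(The value 0.90 < 1 shows this instance is not satisfied; not a Ł∞-tautology — its value is 1 − min(a, 1−a).)

0.90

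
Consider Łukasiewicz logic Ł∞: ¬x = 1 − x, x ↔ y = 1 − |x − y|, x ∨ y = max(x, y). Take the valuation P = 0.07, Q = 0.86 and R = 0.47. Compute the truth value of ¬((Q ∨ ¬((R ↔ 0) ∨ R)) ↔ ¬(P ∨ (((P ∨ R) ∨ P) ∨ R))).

0.33

R ↔ 0 = 1 − |0.47 − 0.00| = 1 − 0.47 = 0.53
(R ↔ 0) ∨ R = max(0.53, 0.47) = 0.53
¬((R ↔ 0) ∨ R) = 1 − 0.53 = 0.47
Q ∨ ¬((R ↔ 0) ∨ R) = max(0.86, 0.47) = 0.86
P ∨ R = max(0.07, 0.47) = 0.47
(P ∨ R) ∨ P = max(0.47, 0.07) = 0.47
((P ∨ R) ∨ P) ∨ R = max(0.47, 0.47) = 0.47
P ∨ (((P ∨ R) ∨ P) ∨ R) = max(0.07, 0.47) = 0.47
¬(P ∨ (((P ∨ R) ∨ P) ∨ R)) = 1 − 0.47 = 0.53
(Q ∨ ¬((R ↔ 0) ∨ R)) ↔ ¬(P ∨ (((P ∨ R) ∨ P) ∨ R)) = 1 − |0.86 − 0.53| = 1 − 0.33 = 0.67
¬((Q ∨ ¬((R ↔ 0) ∨ R)) ↔ ¬(P ∨ (((P ∨ R) ∨ P) ∨ R))) = 1 − 0.67 = 0.33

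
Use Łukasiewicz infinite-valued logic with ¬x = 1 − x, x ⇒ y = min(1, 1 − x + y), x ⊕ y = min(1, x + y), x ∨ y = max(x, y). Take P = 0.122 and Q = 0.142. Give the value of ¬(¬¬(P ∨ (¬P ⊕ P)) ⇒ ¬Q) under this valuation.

¬P = 1 − 0.122 = 0.878
¬P ⊕ P = min(1, 0.878 + 0.122) = min(1, 1.000) = 1.000
P ∨ (¬P ⊕ P) = max(0.122, 1.000) = 1.000
¬(P ∨ (¬P ⊕ P)) = 1 − 1.000 = 0.000
¬¬(P ∨ (¬P ⊕ P)) = 1 − 0.000 = 1.000
¬Q = 1 − 0.142 = 0.858
¬¬(P ∨ (¬P ⊕ P)) ⇒ ¬Q = min(1, 1 − 1.000 + 0.858) = min(1, 0.858) = 0.858
¬(¬¬(P ∨ (¬P ⊕ P)) ⇒ ¬Q) = 1 − 0.858 = 0.142

0.142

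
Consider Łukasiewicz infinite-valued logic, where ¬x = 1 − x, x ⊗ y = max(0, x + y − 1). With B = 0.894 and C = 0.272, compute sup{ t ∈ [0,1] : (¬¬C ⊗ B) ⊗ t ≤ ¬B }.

0.940

¬C = 1 − 0.272 = 0.728
¬¬C = 1 − 0.728 = 0.272
¬¬C ⊗ B = max(0, 0.272 + 0.894 − 1) = max(0, 0.166) = 0.166
So the left factor is ¬¬C ⊗ B = 0.166.
¬B = 1 − 0.894 = 0.106
So the right-hand bound is ¬B = 0.106.
The residuum of the Łukasiewicz t-norm gives the supremum: min(1, 1 − 0.166 + 0.106).
1 − 0.166 + 0.106 = 0.940, so t = min(1, 0.940) = 0.940.
Check: 0.166 ⊗ 0.940 = max(0, 0.106) = 0.106 ≤ 0.106.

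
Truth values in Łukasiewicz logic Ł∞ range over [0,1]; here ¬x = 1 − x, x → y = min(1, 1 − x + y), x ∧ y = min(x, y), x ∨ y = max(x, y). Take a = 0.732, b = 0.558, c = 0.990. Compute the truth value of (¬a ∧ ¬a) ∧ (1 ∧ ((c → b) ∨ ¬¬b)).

¬a = 1 − 0.732 = 0.268
¬a ∧ ¬a = min(0.268, 0.268) = 0.268
c → b = min(1, 1 − 0.990 + 0.558) = min(1, 0.568) = 0.568
¬b = 1 − 0.558 = 0.442
¬¬b = 1 − 0.442 = 0.558
(c → b) ∨ ¬¬b = max(0.568, 0.558) = 0.568
1 ∧ ((c → b) ∨ ¬¬b) = min(1.000, 0.568) = 0.568
(¬a ∧ ¬a) ∧ (1 ∧ ((c → b) ∨ ¬¬b)) = min(0.268, 0.568) = 0.268

0.268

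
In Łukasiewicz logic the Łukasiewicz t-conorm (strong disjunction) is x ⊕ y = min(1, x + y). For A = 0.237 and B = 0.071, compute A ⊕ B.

0.308

A ⊕ B = min(1, 0.237 + 0.071) = min(1, 0.308) = 0.308
For comparison, the Gödel t-conorm max(x, y) would give 0.237.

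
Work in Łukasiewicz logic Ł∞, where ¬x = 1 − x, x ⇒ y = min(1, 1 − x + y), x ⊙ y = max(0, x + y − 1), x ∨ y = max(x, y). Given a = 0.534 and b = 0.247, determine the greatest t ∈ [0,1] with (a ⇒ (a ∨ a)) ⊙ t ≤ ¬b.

a ∨ a = max(0.534, 0.534) = 0.534
a ⇒ (a ∨ a) = min(1, 1 − 0.534 + 0.534) = min(1, 1.000) = 1.000
So the left factor is a ⇒ (a ∨ a) = 1.000.
¬b = 1 − 0.247 = 0.753
So the right-hand bound is ¬b = 0.753.
The residuum of the Łukasiewicz t-norm gives the supremum: min(1, 1 − 1.000 + 0.753).
1 − 1.000 + 0.753 = 0.753, so t = min(1, 0.753) = 0.753.
Check: 1.000 ⊙ 0.753 = max(0, 0.753) = 0.753 ≤ 0.753.

0.753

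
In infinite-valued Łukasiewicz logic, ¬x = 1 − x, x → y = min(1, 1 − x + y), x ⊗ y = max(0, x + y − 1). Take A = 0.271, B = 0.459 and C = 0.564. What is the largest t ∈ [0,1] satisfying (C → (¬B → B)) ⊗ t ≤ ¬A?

¬B = 1 − 0.459 = 0.541
¬B → B = min(1, 1 − 0.541 + 0.459) = min(1, 0.918) = 0.918
C → (¬B → B) = min(1, 1 − 0.564 + 0.918) = min(1, 1.354) = 1.000
So the left factor is C → (¬B → B) = 1.000.
¬A = 1 − 0.271 = 0.729
So the right-hand bound is ¬A = 0.729.
The residuum of the Łukasiewicz t-norm gives the supremum: min(1, 1 − 1.000 + 0.729).
1 − 1.000 + 0.729 = 0.729, so t = min(1, 0.729) = 0.729.
Check: 1.000 ⊗ 0.729 = max(0, 0.729) = 0.729 ≤ 0.729.

0.729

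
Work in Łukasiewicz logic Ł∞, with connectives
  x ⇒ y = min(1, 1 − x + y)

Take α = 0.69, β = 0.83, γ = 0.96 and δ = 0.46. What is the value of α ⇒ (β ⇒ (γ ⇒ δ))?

0.98

γ ⇒ δ = min(1, 1 − 0.96 + 0.46) = min(1, 0.50) = 0.50
β ⇒ (γ ⇒ δ) = min(1, 1 − 0.83 + 0.50) = min(1, 0.67) = 0.67
α ⇒ (β ⇒ (γ ⇒ δ)) = min(1, 1 − 0.69 + 0.67) = min(1, 0.98) = 0.98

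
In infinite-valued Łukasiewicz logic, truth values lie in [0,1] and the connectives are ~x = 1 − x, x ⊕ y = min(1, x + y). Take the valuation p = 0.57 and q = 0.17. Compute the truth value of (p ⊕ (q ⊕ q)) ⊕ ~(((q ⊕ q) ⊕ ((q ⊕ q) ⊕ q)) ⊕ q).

q ⊕ q = min(1, 0.17 + 0.17) = min(1, 0.34) = 0.34
p ⊕ (q ⊕ q) = min(1, 0.57 + 0.34) = min(1, 0.91) = 0.91
(q ⊕ q) ⊕ q = min(1, 0.34 + 0.17) = min(1, 0.51) = 0.51
(q ⊕ q) ⊕ ((q ⊕ q) ⊕ q) = min(1, 0.34 + 0.51) = min(1, 0.85) = 0.85
((q ⊕ q) ⊕ ((q ⊕ q) ⊕ q)) ⊕ q = min(1, 0.85 + 0.17) = min(1, 1.02) = 1.00
~(((q ⊕ q) ⊕ ((q ⊕ q) ⊕ q)) ⊕ q) = 1 − 1.00 = 0.00
(p ⊕ (q ⊕ q)) ⊕ ~(((q ⊕ q) ⊕ ((q ⊕ q) ⊕ q)) ⊕ q) = min(1, 0.91 + 0.00) = min(1, 0.91) = 0.91

0.91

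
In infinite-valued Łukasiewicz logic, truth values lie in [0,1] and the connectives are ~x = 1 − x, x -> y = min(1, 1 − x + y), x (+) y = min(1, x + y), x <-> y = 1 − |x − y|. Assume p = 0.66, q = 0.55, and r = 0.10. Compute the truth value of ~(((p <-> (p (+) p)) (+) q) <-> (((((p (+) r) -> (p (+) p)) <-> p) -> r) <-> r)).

0.34

p (+) p = min(1, 0.66 + 0.66) = min(1, 1.32) = 1.00
p <-> (p (+) p) = 1 − |0.66 − 1.00| = 1 − 0.34 = 0.66
(p <-> (p (+) p)) (+) q = min(1, 0.66 + 0.55) = min(1, 1.21) = 1.00
p (+) r = min(1, 0.66 + 0.10) = min(1, 0.76) = 0.76
(p (+) r) -> (p (+) p) = min(1, 1 − 0.76 + 1.00) = min(1, 1.24) = 1.00
((p (+) r) -> (p (+) p)) <-> p = 1 − |1.00 − 0.66| = 1 − 0.34 = 0.66
(((p (+) r) -> (p (+) p)) <-> p) -> r = min(1, 1 − 0.66 + 0.10) = min(1, 0.44) = 0.44
((((p (+) r) -> (p (+) p)) <-> p) -> r) <-> r = 1 − |0.44 − 0.10| = 1 − 0.34 = 0.66
((p <-> (p (+) p)) (+) q) <-> (((((p (+) r) -> (p (+) p)) <-> p) -> r) <-> r) = 1 − |1.00 − 0.66| = 1 − 0.34 = 0.66
~(((p <-> (p (+) p)) (+) q) <-> (((((p (+) r) -> (p (+) p)) <-> p) -> r) <-> r)) = 1 − 0.66 = 0.34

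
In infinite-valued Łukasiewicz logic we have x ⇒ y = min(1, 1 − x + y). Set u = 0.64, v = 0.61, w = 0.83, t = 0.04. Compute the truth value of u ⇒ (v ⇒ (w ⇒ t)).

0.96

w ⇒ t = min(1, 1 − 0.83 + 0.04) = min(1, 0.21) = 0.21
v ⇒ (w ⇒ t) = min(1, 1 − 0.61 + 0.21) = min(1, 0.60) = 0.60
u ⇒ (v ⇒ (w ⇒ t)) = min(1, 1 − 0.64 + 0.60) = min(1, 0.96) = 0.96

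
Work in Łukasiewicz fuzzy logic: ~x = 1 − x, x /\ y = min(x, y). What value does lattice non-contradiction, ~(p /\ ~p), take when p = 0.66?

0.66

~p = 1 − 0.66 = 0.34
p /\ ~p = min(0.66, 0.34) = 0.34
~(p /\ ~p) = 1 − 0.34 = 0.66
(The value 0.66 < 1 shows this instance is not satisfied; not a Ł∞-tautology — its value is 1 − min(a, 1−a).)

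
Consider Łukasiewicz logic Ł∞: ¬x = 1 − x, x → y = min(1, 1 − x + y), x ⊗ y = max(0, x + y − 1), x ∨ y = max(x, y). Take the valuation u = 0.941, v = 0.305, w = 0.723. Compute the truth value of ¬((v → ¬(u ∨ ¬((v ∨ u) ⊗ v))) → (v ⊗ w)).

v ∨ u = max(0.305, 0.941) = 0.941
(v ∨ u) ⊗ v = max(0, 0.941 + 0.305 − 1) = max(0, 0.246) = 0.246
¬((v ∨ u) ⊗ v) = 1 − 0.246 = 0.754
u ∨ ¬((v ∨ u) ⊗ v) = max(0.941, 0.754) = 0.941
¬(u ∨ ¬((v ∨ u) ⊗ v)) = 1 − 0.941 = 0.059
v → ¬(u ∨ ¬((v ∨ u) ⊗ v)) = min(1, 1 − 0.305 + 0.059) = min(1, 0.754) = 0.754
v ⊗ w = max(0, 0.305 + 0.723 − 1) = max(0, 0.028) = 0.028
(v → ¬(u ∨ ¬((v ∨ u) ⊗ v))) → (v ⊗ w) = min(1, 1 − 0.754 + 0.028) = min(1, 0.274) = 0.274
¬((v → ¬(u ∨ ¬((v ∨ u) ⊗ v))) → (v ⊗ w)) = 1 − 0.274 = 0.726

0.726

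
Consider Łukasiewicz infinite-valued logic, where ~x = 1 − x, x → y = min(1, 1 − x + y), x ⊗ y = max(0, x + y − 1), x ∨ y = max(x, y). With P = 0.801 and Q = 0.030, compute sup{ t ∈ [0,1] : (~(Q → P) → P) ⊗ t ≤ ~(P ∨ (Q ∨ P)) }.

Q → P = min(1, 1 − 0.030 + 0.801) = min(1, 1.771) = 1.000
~(Q → P) = 1 − 1.000 = 0.000
~(Q → P) → P = min(1, 1 − 0.000 + 0.801) = min(1, 1.801) = 1.000
So the left factor is ~(Q → P) → P = 1.000.
Q ∨ P = max(0.030, 0.801) = 0.801
P ∨ (Q ∨ P) = max(0.801, 0.801) = 0.801
~(P ∨ (Q ∨ P)) = 1 − 0.801 = 0.199
So the right-hand bound is ~(P ∨ (Q ∨ P)) = 0.199.
The residuum of the Łukasiewicz t-norm gives the supremum: min(1, 1 − 1.000 + 0.199).
1 − 1.000 + 0.199 = 0.199, so t = min(1, 0.199) = 0.199.
Check: 1.000 ⊗ 0.199 = max(0, 0.199) = 0.199 ≤ 0.199.

0.199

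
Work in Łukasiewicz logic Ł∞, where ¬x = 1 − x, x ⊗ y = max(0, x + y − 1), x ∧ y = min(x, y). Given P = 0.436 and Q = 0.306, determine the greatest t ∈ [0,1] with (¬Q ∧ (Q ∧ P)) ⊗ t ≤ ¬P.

1.000

¬Q = 1 − 0.306 = 0.694
Q ∧ P = min(0.306, 0.436) = 0.306
¬Q ∧ (Q ∧ P) = min(0.694, 0.306) = 0.306
So the left factor is ¬Q ∧ (Q ∧ P) = 0.306.
¬P = 1 − 0.436 = 0.564
So the right-hand bound is ¬P = 0.564.
The residuum of the Łukasiewicz t-norm gives the supremum: min(1, 1 − 0.306 + 0.564).
1 − 0.306 + 0.564 = 1.258, so t = min(1, 1.258) = 1.000.
Check: 0.306 ⊗ 1.000 = max(0, 0.306) = 0.306 ≤ 0.564.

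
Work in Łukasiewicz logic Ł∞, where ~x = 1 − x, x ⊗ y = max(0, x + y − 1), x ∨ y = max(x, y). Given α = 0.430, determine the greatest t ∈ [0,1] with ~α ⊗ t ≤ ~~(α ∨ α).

0.860

~α = 1 − 0.430 = 0.570
So the left factor is ~α = 0.570.
α ∨ α = max(0.430, 0.430) = 0.430
~(α ∨ α) = 1 − 0.430 = 0.570
~~(α ∨ α) = 1 − 0.570 = 0.430
So the right-hand bound is ~~(α ∨ α) = 0.430.
The residuum of the Łukasiewicz t-norm gives the supremum: min(1, 1 − 0.570 + 0.430).
1 − 0.570 + 0.430 = 0.860, so t = min(1, 0.860) = 0.860.
Check: 0.570 ⊗ 0.860 = max(0, 0.430) = 0.430 ≤ 0.430.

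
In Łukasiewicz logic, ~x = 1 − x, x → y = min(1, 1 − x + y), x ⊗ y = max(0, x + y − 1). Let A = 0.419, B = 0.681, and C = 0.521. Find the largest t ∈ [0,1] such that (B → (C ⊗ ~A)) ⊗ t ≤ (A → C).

~A = 1 − 0.419 = 0.581
C ⊗ ~A = max(0, 0.521 + 0.581 − 1) = max(0, 0.102) = 0.102
B → (C ⊗ ~A) = min(1, 1 − 0.681 + 0.102) = min(1, 0.421) = 0.421
So the left factor is B → (C ⊗ ~A) = 0.421.
A → C = min(1, 1 − 0.419 + 0.521) = min(1, 1.102) = 1.000
So the right-hand bound is A → C = 1.000.
The residuum of the Łukasiewicz t-norm gives the supremum: min(1, 1 − 0.421 + 1.000).
1 − 0.421 + 1.000 = 1.579, so t = min(1, 1.579) = 1.000.
Check: 0.421 ⊗ 1.000 = max(0, 0.421) = 0.421 ≤ 1.000.

1.000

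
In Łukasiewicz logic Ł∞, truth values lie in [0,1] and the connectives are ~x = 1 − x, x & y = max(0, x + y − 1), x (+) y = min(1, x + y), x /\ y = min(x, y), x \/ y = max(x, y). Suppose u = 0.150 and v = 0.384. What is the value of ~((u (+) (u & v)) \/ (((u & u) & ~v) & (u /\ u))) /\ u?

0.150

u & v = max(0, 0.150 + 0.384 − 1) = max(0, -0.466) = 0.000
u (+) (u & v) = min(1, 0.150 + 0.000) = min(1, 0.150) = 0.150
u & u = max(0, 0.150 + 0.150 − 1) = max(0, -0.700) = 0.000
~v = 1 − 0.384 = 0.616
(u & u) & ~v = max(0, 0.000 + 0.616 − 1) = max(0, -0.384) = 0.000
u /\ u = min(0.150, 0.150) = 0.150
((u & u) & ~v) & (u /\ u) = max(0, 0.000 + 0.150 − 1) = max(0, -0.850) = 0.000
(u (+) (u & v)) \/ (((u & u) & ~v) & (u /\ u)) = max(0.150, 0.000) = 0.150
~((u (+) (u & v)) \/ (((u & u) & ~v) & (u /\ u))) = 1 − 0.150 = 0.850
~((u (+) (u & v)) \/ (((u & u) & ~v) & (u /\ u))) /\ u = min(0.850, 0.150) = 0.150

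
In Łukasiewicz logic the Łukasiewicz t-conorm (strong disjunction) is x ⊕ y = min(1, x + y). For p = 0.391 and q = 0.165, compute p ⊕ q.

p ⊕ q = min(1, 0.391 + 0.165) = min(1, 0.556) = 0.556
For comparison, the Gödel t-conorm max(x, y) would give 0.391.

0.556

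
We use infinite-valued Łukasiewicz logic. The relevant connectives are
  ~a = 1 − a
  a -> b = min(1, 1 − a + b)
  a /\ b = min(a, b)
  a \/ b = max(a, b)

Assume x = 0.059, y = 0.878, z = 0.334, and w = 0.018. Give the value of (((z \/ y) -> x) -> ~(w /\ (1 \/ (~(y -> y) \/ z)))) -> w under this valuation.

z \/ y = max(0.334, 0.878) = 0.878
(z \/ y) -> x = min(1, 1 − 0.878 + 0.059) = min(1, 0.181) = 0.181
y -> y = min(1, 1 − 0.878 + 0.878) = min(1, 1.000) = 1.000
~(y -> y) = 1 − 1.000 = 0.000
~(y -> y) \/ z = max(0.000, 0.334) = 0.334
1 \/ (~(y -> y) \/ z) = max(1.000, 0.334) = 1.000
w /\ (1 \/ (~(y -> y) \/ z)) = min(0.018, 1.000) = 0.018
~(w /\ (1 \/ (~(y -> y) \/ z))) = 1 − 0.018 = 0.982
((z \/ y) -> x) -> ~(w /\ (1 \/ (~(y -> y) \/ z))) = min(1, 1 − 0.181 + 0.982) = min(1, 1.801) = 1.000
(((z \/ y) -> x) -> ~(w /\ (1 \/ (~(y -> y) \/ z)))) -> w = min(1, 1 − 1.000 + 0.018) = min(1, 0.018) = 0.018

0.018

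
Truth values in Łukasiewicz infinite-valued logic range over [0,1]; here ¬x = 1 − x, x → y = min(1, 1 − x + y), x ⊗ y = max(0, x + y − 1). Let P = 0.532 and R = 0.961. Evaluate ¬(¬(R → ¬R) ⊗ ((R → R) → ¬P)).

0.610

¬R = 1 − 0.961 = 0.039
R → ¬R = min(1, 1 − 0.961 + 0.039) = min(1, 0.078) = 0.078
¬(R → ¬R) = 1 − 0.078 = 0.922
R → R = min(1, 1 − 0.961 + 0.961) = min(1, 1.000) = 1.000
¬P = 1 − 0.532 = 0.468
(R → R) → ¬P = min(1, 1 − 1.000 + 0.468) = min(1, 0.468) = 0.468
¬(R → ¬R) ⊗ ((R → R) → ¬P) = max(0, 0.922 + 0.468 − 1) = max(0, 0.390) = 0.390
¬(¬(R → ¬R) ⊗ ((R → R) → ¬P)) = 1 − 0.390 = 0.610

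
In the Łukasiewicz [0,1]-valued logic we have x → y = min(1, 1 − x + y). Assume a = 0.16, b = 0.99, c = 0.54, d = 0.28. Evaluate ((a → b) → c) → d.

0.74

a → b = min(1, 1 − 0.16 + 0.99) = min(1, 1.83) = 1.00
(a → b) → c = min(1, 1 − 1.00 + 0.54) = min(1, 0.54) = 0.54
((a → b) → c) → d = min(1, 1 − 0.54 + 0.28) = min(1, 0.74) = 0.74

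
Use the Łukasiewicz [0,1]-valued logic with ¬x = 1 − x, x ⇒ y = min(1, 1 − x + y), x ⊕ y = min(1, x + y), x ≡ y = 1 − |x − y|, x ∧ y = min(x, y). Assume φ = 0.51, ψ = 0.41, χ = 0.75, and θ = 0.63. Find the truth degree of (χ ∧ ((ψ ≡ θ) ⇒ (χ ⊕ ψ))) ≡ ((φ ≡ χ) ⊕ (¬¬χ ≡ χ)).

ψ ≡ θ = 1 − |0.41 − 0.63| = 1 − 0.22 = 0.78
χ ⊕ ψ = min(1, 0.75 + 0.41) = min(1, 1.16) = 1.00
(ψ ≡ θ) ⇒ (χ ⊕ ψ) = min(1, 1 − 0.78 + 1.00) = min(1, 1.22) = 1.00
χ ∧ ((ψ ≡ θ) ⇒ (χ ⊕ ψ)) = min(0.75, 1.00) = 0.75
φ ≡ χ = 1 − |0.51 − 0.75| = 1 − 0.24 = 0.76
¬χ = 1 − 0.75 = 0.25
¬¬χ = 1 − 0.25 = 0.75
¬¬χ ≡ χ = 1 − |0.75 − 0.75| = 1 − 0.00 = 1.00
(φ ≡ χ) ⊕ (¬¬χ ≡ χ) = min(1, 0.76 + 1.00) = min(1, 1.76) = 1.00
(χ ∧ ((ψ ≡ θ) ⇒ (χ ⊕ ψ))) ≡ ((φ ≡ χ) ⊕ (¬¬χ ≡ χ)) = 1 − |0.75 − 1.00| = 1 − 0.25 = 0.75

0.75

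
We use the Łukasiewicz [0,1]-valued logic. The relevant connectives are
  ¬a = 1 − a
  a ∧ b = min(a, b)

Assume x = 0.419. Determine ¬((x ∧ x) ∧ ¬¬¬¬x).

0.581

x ∧ x = min(0.419, 0.419) = 0.419
¬x = 1 − 0.419 = 0.581
¬¬x = 1 − 0.581 = 0.419
¬¬¬x = 1 − 0.419 = 0.581
¬¬¬¬x = 1 − 0.581 = 0.419
(x ∧ x) ∧ ¬¬¬¬x = min(0.419, 0.419) = 0.419
¬((x ∧ x) ∧ ¬¬¬¬x) = 1 − 0.419 = 0.581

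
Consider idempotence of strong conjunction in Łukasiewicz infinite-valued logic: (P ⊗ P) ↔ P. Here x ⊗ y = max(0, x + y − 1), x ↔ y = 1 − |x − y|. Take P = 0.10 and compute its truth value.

0.90

P ⊗ P = max(0, 0.10 + 0.10 − 1) = max(0, -0.80) = 0.00
(P ⊗ P) ↔ P = 1 − |0.00 − 0.10| = 1 − 0.10 = 0.90
(The value 0.90 < 1 shows this instance is not satisfied; fails in Ł∞ since a ⊗ a = max(0, 2a−1) ≠ a in general.)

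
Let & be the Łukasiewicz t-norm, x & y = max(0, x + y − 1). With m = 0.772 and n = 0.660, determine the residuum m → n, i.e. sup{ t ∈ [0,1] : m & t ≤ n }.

The residuum of the Łukasiewicz t-norm gives the supremum: min(1, 1 − 0.772 + 0.660).
1 − 0.772 + 0.660 = 0.888, so t = min(1, 0.888) = 0.888.
Check: 0.772 & 0.888 = max(0, 0.660) = 0.660 ≤ 0.660.

0.888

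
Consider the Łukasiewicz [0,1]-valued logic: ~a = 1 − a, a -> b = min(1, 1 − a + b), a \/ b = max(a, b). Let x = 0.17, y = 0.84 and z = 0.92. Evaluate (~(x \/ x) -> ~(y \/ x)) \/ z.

0.92

x \/ x = max(0.17, 0.17) = 0.17
~(x \/ x) = 1 − 0.17 = 0.83
y \/ x = max(0.84, 0.17) = 0.84
~(y \/ x) = 1 − 0.84 = 0.16
~(x \/ x) -> ~(y \/ x) = min(1, 1 − 0.83 + 0.16) = min(1, 0.33) = 0.33
(~(x \/ x) -> ~(y \/ x)) \/ z = max(0.33, 0.92) = 0.92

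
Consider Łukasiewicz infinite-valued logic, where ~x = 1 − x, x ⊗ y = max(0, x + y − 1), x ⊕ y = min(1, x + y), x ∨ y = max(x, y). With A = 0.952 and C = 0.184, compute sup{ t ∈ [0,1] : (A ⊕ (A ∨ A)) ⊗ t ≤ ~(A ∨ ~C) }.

0.048

A ∨ A = max(0.952, 0.952) = 0.952
A ⊕ (A ∨ A) = min(1, 0.952 + 0.952) = min(1, 1.904) = 1.000
So the left factor is A ⊕ (A ∨ A) = 1.000.
~C = 1 − 0.184 = 0.816
A ∨ ~C = max(0.952, 0.816) = 0.952
~(A ∨ ~C) = 1 − 0.952 = 0.048
So the right-hand bound is ~(A ∨ ~C) = 0.048.
The residuum of the Łukasiewicz t-norm gives the supremum: min(1, 1 − 1.000 + 0.048).
1 − 1.000 + 0.048 = 0.048, so t = min(1, 0.048) = 0.048.
Check: 1.000 ⊗ 0.048 = max(0, 0.048) = 0.048 ≤ 0.048.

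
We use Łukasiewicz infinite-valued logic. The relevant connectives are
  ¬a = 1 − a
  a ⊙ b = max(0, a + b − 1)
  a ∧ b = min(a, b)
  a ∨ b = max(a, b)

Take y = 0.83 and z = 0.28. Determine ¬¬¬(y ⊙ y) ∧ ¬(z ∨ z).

0.34

y ⊙ y = max(0, 0.83 + 0.83 − 1) = max(0, 0.66) = 0.66
¬(y ⊙ y) = 1 − 0.66 = 0.34
¬¬(y ⊙ y) = 1 − 0.34 = 0.66
¬¬¬(y ⊙ y) = 1 − 0.66 = 0.34
z ∨ z = max(0.28, 0.28) = 0.28
¬(z ∨ z) = 1 − 0.28 = 0.72
¬¬¬(y ⊙ y) ∧ ¬(z ∨ z) = min(0.34, 0.72) = 0.34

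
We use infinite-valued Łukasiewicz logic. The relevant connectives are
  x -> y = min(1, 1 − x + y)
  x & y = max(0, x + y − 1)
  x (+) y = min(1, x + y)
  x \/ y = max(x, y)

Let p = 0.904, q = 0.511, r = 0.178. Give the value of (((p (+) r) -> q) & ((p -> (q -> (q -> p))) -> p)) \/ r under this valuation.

p (+) r = min(1, 0.904 + 0.178) = min(1, 1.082) = 1.000
(p (+) r) -> q = min(1, 1 − 1.000 + 0.511) = min(1, 0.511) = 0.511
q -> p = min(1, 1 − 0.511 + 0.904) = min(1, 1.393) = 1.000
q -> (q -> p) = min(1, 1 − 0.511 + 1.000) = min(1, 1.489) = 1.000
p -> (q -> (q -> p)) = min(1, 1 − 0.904 + 1.000) = min(1, 1.096) = 1.000
(p -> (q -> (q -> p))) -> p = min(1, 1 − 1.000 + 0.904) = min(1, 0.904) = 0.904
((p (+) r) -> q) & ((p -> (q -> (q -> p))) -> p) = max(0, 0.511 + 0.904 − 1) = max(0, 0.415) = 0.415
(((p (+) r) -> q) & ((p -> (q -> (q -> p))) -> p)) \/ r = max(0.415, 0.178) = 0.415

0.415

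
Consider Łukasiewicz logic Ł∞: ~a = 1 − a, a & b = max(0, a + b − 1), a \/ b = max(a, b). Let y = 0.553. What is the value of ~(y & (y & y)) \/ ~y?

1.000

y & y = max(0, 0.553 + 0.553 − 1) = max(0, 0.106) = 0.106
y & (y & y) = max(0, 0.553 + 0.106 − 1) = max(0, -0.341) = 0.000
~(y & (y & y)) = 1 − 0.000 = 1.000
~y = 1 − 0.553 = 0.447
~(y & (y & y)) \/ ~y = max(1.000, 0.447) = 1.000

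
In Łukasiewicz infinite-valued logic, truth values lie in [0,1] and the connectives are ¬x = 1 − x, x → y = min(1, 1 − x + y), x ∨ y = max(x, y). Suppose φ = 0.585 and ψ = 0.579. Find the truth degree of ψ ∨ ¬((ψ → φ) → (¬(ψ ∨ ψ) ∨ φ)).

0.579

ψ → φ = min(1, 1 − 0.579 + 0.585) = min(1, 1.006) = 1.000
ψ ∨ ψ = max(0.579, 0.579) = 0.579
¬(ψ ∨ ψ) = 1 − 0.579 = 0.421
¬(ψ ∨ ψ) ∨ φ = max(0.421, 0.585) = 0.585
(ψ → φ) → (¬(ψ ∨ ψ) ∨ φ) = min(1, 1 − 1.000 + 0.585) = min(1, 0.585) = 0.585
¬((ψ → φ) → (¬(ψ ∨ ψ) ∨ φ)) = 1 − 0.585 = 0.415
ψ ∨ ¬((ψ → φ) → (¬(ψ ∨ ψ) ∨ φ)) = max(0.579, 0.415) = 0.579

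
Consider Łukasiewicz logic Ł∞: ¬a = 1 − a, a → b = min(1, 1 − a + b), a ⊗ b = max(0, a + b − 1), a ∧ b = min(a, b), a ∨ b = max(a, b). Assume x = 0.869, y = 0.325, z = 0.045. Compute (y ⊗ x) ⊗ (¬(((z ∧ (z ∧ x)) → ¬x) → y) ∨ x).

y ⊗ x = max(0, 0.325 + 0.869 − 1) = max(0, 0.194) = 0.194
z ∧ x = min(0.045, 0.869) = 0.045
z ∧ (z ∧ x) = min(0.045, 0.045) = 0.045
¬x = 1 − 0.869 = 0.131
(z ∧ (z ∧ x)) → ¬x = min(1, 1 − 0.045 + 0.131) = min(1, 1.086) = 1.000
((z ∧ (z ∧ x)) → ¬x) → y = min(1, 1 − 1.000 + 0.325) = min(1, 0.325) = 0.325
¬(((z ∧ (z ∧ x)) → ¬x) → y) = 1 − 0.325 = 0.675
¬(((z ∧ (z ∧ x)) → ¬x) → y) ∨ x = max(0.675, 0.869) = 0.869
(y ⊗ x) ⊗ (¬(((z ∧ (z ∧ x)) → ¬x) → y) ∨ x) = max(0, 0.194 + 0.869 − 1) = max(0, 0.063) = 0.063

0.063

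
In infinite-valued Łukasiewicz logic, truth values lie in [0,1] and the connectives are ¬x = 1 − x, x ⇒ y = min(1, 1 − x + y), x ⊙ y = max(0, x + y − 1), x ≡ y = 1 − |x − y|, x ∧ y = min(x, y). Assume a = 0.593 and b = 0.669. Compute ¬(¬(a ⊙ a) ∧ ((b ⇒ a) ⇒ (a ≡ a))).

a ⊙ a = max(0, 0.593 + 0.593 − 1) = max(0, 0.186) = 0.186
¬(a ⊙ a) = 1 − 0.186 = 0.814
b ⇒ a = min(1, 1 − 0.669 + 0.593) = min(1, 0.924) = 0.924
a ≡ a = 1 − |0.593 − 0.593| = 1 − 0.000 = 1.000
(b ⇒ a) ⇒ (a ≡ a) = min(1, 1 − 0.924 + 1.000) = min(1, 1.076) = 1.000
¬(a ⊙ a) ∧ ((b ⇒ a) ⇒ (a ≡ a)) = min(0.814, 1.000) = 0.814
¬(¬(a ⊙ a) ∧ ((b ⇒ a) ⇒ (a ≡ a))) = 1 − 0.814 = 0.186

0.186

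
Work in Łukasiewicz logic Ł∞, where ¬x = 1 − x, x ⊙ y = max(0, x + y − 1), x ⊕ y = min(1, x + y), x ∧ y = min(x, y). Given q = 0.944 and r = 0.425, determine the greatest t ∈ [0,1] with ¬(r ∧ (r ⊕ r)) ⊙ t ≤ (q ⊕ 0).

r ⊕ r = min(1, 0.425 + 0.425) = min(1, 0.850) = 0.850
r ∧ (r ⊕ r) = min(0.425, 0.850) = 0.425
¬(r ∧ (r ⊕ r)) = 1 − 0.425 = 0.575
So the left factor is ¬(r ∧ (r ⊕ r)) = 0.575.
q ⊕ 0 = min(1, 0.944 + 0.000) = min(1, 0.944) = 0.944
So the right-hand bound is q ⊕ 0 = 0.944.
The residuum of the Łukasiewicz t-norm gives the supremum: min(1, 1 − 0.575 + 0.944).
1 − 0.575 + 0.944 = 1.369, so t = min(1, 1.369) = 1.000.
Check: 0.575 ⊙ 1.000 = max(0, 0.575) = 0.575 ≤ 0.944.

1.000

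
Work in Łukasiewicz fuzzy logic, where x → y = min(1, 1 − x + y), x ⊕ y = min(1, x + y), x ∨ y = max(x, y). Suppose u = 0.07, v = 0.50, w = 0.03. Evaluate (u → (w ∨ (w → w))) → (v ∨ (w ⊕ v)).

w → w = min(1, 1 − 0.03 + 0.03) = min(1, 1.00) = 1.00
w ∨ (w → w) = max(0.03, 1.00) = 1.00
u → (w ∨ (w → w)) = min(1, 1 − 0.07 + 1.00) = min(1, 1.93) = 1.00
w ⊕ v = min(1, 0.03 + 0.50) = min(1, 0.53) = 0.53
v ∨ (w ⊕ v) = max(0.50, 0.53) = 0.53
(u → (w ∨ (w → w))) → (v ∨ (w ⊕ v)) = min(1, 1 − 1.00 + 0.53) = min(1, 0.53) = 0.53

0.53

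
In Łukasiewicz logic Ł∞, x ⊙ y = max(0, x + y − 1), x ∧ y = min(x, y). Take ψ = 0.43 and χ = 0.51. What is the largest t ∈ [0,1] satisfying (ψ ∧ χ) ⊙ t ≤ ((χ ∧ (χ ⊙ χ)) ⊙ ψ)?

0.57

ψ ∧ χ = min(0.43, 0.51) = 0.43
So the left factor is ψ ∧ χ = 0.43.
χ ⊙ χ = max(0, 0.51 + 0.51 − 1) = max(0, 0.02) = 0.02
χ ∧ (χ ⊙ χ) = min(0.51, 0.02) = 0.02
(χ ∧ (χ ⊙ χ)) ⊙ ψ = max(0, 0.02 + 0.43 − 1) = max(0, -0.55) = 0.00
So the right-hand bound is (χ ∧ (χ ⊙ χ)) ⊙ ψ = 0.00.
The residuum of the Łukasiewicz t-norm gives the supremum: min(1, 1 − 0.43 + 0.00).
1 − 0.43 + 0.00 = 0.57, so t = min(1, 0.57) = 0.57.
Check: 0.43 ⊙ 0.57 = max(0, 0.00) = 0.00 ≤ 0.00.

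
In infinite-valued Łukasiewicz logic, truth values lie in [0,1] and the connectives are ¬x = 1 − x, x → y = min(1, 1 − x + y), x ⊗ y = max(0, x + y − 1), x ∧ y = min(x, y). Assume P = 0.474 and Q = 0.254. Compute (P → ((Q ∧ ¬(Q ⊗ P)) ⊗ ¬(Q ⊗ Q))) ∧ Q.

0.254

Q ⊗ P = max(0, 0.254 + 0.474 − 1) = max(0, -0.272) = 0.000
¬(Q ⊗ P) = 1 − 0.000 = 1.000
Q ∧ ¬(Q ⊗ P) = min(0.254, 1.000) = 0.254
Q ⊗ Q = max(0, 0.254 + 0.254 − 1) = max(0, -0.492) = 0.000
¬(Q ⊗ Q) = 1 − 0.000 = 1.000
(Q ∧ ¬(Q ⊗ P)) ⊗ ¬(Q ⊗ Q) = max(0, 0.254 + 1.000 − 1) = max(0, 0.254) = 0.254
P → ((Q ∧ ¬(Q ⊗ P)) ⊗ ¬(Q ⊗ Q)) = min(1, 1 − 0.474 + 0.254) = min(1, 0.780) = 0.780
(P → ((Q ∧ ¬(Q ⊗ P)) ⊗ ¬(Q ⊗ Q))) ∧ Q = min(0.780, 0.254) = 0.254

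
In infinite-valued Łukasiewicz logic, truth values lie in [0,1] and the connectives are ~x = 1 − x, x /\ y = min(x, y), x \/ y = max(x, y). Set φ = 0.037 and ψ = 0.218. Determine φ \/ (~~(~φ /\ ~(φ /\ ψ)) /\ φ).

0.037

~φ = 1 − 0.037 = 0.963
φ /\ ψ = min(0.037, 0.218) = 0.037
~(φ /\ ψ) = 1 − 0.037 = 0.963
~φ /\ ~(φ /\ ψ) = min(0.963, 0.963) = 0.963
~(~φ /\ ~(φ /\ ψ)) = 1 − 0.963 = 0.037
~~(~φ /\ ~(φ /\ ψ)) = 1 − 0.037 = 0.963
~~(~φ /\ ~(φ /\ ψ)) /\ φ = min(0.963, 0.037) = 0.037
φ \/ (~~(~φ /\ ~(φ /\ ψ)) /\ φ) = max(0.037, 0.037) = 0.037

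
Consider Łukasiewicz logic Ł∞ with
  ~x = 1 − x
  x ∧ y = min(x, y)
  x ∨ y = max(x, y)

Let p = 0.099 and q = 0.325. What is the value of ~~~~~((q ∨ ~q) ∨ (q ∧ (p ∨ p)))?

0.325

~q = 1 − 0.325 = 0.675
q ∨ ~q = max(0.325, 0.675) = 0.675
p ∨ p = max(0.099, 0.099) = 0.099
q ∧ (p ∨ p) = min(0.325, 0.099) = 0.099
(q ∨ ~q) ∨ (q ∧ (p ∨ p)) = max(0.675, 0.099) = 0.675
~((q ∨ ~q) ∨ (q ∧ (p ∨ p))) = 1 − 0.675 = 0.325
~~((q ∨ ~q) ∨ (q ∧ (p ∨ p))) = 1 − 0.325 = 0.675
~~~((q ∨ ~q) ∨ (q ∧ (p ∨ p))) = 1 − 0.675 = 0.325
~~~~((q ∨ ~q) ∨ (q ∧ (p ∨ p))) = 1 − 0.325 = 0.675
~~~~~((q ∨ ~q) ∨ (q ∧ (p ∨ p))) = 1 − 0.675 = 0.325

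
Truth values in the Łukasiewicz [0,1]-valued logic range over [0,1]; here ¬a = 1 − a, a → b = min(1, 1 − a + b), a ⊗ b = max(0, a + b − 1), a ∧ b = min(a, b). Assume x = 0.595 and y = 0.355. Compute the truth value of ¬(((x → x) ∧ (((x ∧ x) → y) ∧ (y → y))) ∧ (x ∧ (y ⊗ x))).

x → x = min(1, 1 − 0.595 + 0.595) = min(1, 1.000) = 1.000
x ∧ x = min(0.595, 0.595) = 0.595
(x ∧ x) → y = min(1, 1 − 0.595 + 0.355) = min(1, 0.760) = 0.760
y → y = min(1, 1 − 0.355 + 0.355) = min(1, 1.000) = 1.000
((x ∧ x) → y) ∧ (y → y) = min(0.760, 1.000) = 0.760
(x → x) ∧ (((x ∧ x) → y) ∧ (y → y)) = min(1.000, 0.760) = 0.760
y ⊗ x = max(0, 0.355 + 0.595 − 1) = max(0, -0.050) = 0.000
x ∧ (y ⊗ x) = min(0.595, 0.000) = 0.000
((x → x) ∧ (((x ∧ x) → y) ∧ (y → y))) ∧ (x ∧ (y ⊗ x)) = min(0.760, 0.000) = 0.000
¬(((x → x) ∧ (((x ∧ x) → y) ∧ (y → y))) ∧ (x ∧ (y ⊗ x))) = 1 − 0.000 = 1.000

1.000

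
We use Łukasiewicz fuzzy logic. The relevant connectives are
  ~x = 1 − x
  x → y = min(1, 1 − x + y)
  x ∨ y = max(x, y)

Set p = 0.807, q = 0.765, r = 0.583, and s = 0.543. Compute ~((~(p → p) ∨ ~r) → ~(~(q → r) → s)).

p → p = min(1, 1 − 0.807 + 0.807) = min(1, 1.000) = 1.000
~(p → p) = 1 − 1.000 = 0.000
~r = 1 − 0.583 = 0.417
~(p → p) ∨ ~r = max(0.000, 0.417) = 0.417
q → r = min(1, 1 − 0.765 + 0.583) = min(1, 0.818) = 0.818
~(q → r) = 1 − 0.818 = 0.182
~(q → r) → s = min(1, 1 − 0.182 + 0.543) = min(1, 1.361) = 1.000
~(~(q → r) → s) = 1 − 1.000 = 0.000
(~(p → p) ∨ ~r) → ~(~(q → r) → s) = min(1, 1 − 0.417 + 0.000) = min(1, 0.583) = 0.583
~((~(p → p) ∨ ~r) → ~(~(q → r) → s)) = 1 − 0.583 = 0.417

0.417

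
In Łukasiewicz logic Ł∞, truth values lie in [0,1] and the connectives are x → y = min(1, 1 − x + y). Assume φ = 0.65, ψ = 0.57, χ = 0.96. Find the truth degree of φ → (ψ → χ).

ψ → χ = min(1, 1 − 0.57 + 0.96) = min(1, 1.39) = 1.00
φ → (ψ → χ) = min(1, 1 − 0.65 + 1.00) = min(1, 1.35) = 1.00

1.00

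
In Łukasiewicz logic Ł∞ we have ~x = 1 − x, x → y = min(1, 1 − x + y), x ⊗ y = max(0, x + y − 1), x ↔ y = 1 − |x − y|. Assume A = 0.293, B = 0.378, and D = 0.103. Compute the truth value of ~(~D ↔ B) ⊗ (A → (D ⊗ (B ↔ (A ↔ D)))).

~D = 1 − 0.103 = 0.897
~D ↔ B = 1 − |0.897 − 0.378| = 1 − 0.519 = 0.481
~(~D ↔ B) = 1 − 0.481 = 0.519
A ↔ D = 1 − |0.293 − 0.103| = 1 − 0.190 = 0.810
B ↔ (A ↔ D) = 1 − |0.378 − 0.810| = 1 − 0.432 = 0.568
D ⊗ (B ↔ (A ↔ D)) = max(0, 0.103 + 0.568 − 1) = max(0, -0.329) = 0.000
A → (D ⊗ (B ↔ (A ↔ D))) = min(1, 1 − 0.293 + 0.000) = min(1, 0.707) = 0.707
~(~D ↔ B) ⊗ (A → (D ⊗ (B ↔ (A ↔ D)))) = max(0, 0.519 + 0.707 − 1) = max(0, 0.226) = 0.226

0.226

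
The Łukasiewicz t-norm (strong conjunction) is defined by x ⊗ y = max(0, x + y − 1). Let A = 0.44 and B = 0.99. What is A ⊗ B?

0.43

A ⊗ B = max(0, 0.44 + 0.99 − 1) = max(0, 0.43) = 0.43
For comparison, the Gödel (minimum) t-norm min(x, y) would give 0.44.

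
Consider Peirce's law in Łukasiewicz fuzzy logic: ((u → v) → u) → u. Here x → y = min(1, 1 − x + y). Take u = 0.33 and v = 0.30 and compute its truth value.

0.97

u → v = min(1, 1 − 0.33 + 0.30) = min(1, 0.97) = 0.97
(u → v) → u = min(1, 1 − 0.97 + 0.33) = min(1, 0.36) = 0.36
((u → v) → u) → u = min(1, 1 − 0.36 + 0.33) = min(1, 0.97) = 0.97
(The value 0.97 < 1 shows this instance is not satisfied; not a Ł∞-tautology in general.)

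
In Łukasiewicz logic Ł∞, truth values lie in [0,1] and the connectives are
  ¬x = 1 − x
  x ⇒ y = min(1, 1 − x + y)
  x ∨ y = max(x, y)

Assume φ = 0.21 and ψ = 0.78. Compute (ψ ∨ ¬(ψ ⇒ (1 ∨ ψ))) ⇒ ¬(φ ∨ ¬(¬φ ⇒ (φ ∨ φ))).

0.64

1 ∨ ψ = max(1.00, 0.78) = 1.00
ψ ⇒ (1 ∨ ψ) = min(1, 1 − 0.78 + 1.00) = min(1, 1.22) = 1.00
¬(ψ ⇒ (1 ∨ ψ)) = 1 − 1.00 = 0.00
ψ ∨ ¬(ψ ⇒ (1 ∨ ψ)) = max(0.78, 0.00) = 0.78
¬φ = 1 − 0.21 = 0.79
φ ∨ φ = max(0.21, 0.21) = 0.21
¬φ ⇒ (φ ∨ φ) = min(1, 1 − 0.79 + 0.21) = min(1, 0.42) = 0.42
¬(¬φ ⇒ (φ ∨ φ)) = 1 − 0.42 = 0.58
φ ∨ ¬(¬φ ⇒ (φ ∨ φ)) = max(0.21, 0.58) = 0.58
¬(φ ∨ ¬(¬φ ⇒ (φ ∨ φ))) = 1 − 0.58 = 0.42
(ψ ∨ ¬(ψ ⇒ (1 ∨ ψ))) ⇒ ¬(φ ∨ ¬(¬φ ⇒ (φ ∨ φ))) = min(1, 1 − 0.78 + 0.42) = min(1, 0.64) = 0.64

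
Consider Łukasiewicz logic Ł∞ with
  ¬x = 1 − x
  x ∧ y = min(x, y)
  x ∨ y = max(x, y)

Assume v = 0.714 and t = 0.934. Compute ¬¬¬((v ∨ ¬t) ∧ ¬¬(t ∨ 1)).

¬t = 1 − 0.934 = 0.066
v ∨ ¬t = max(0.714, 0.066) = 0.714
t ∨ 1 = max(0.934, 1.000) = 1.000
¬(t ∨ 1) = 1 − 1.000 = 0.000
¬¬(t ∨ 1) = 1 − 0.000 = 1.000
(v ∨ ¬t) ∧ ¬¬(t ∨ 1) = min(0.714, 1.000) = 0.714
¬((v ∨ ¬t) ∧ ¬¬(t ∨ 1)) = 1 − 0.714 = 0.286
¬¬((v ∨ ¬t) ∧ ¬¬(t ∨ 1)) = 1 − 0.286 = 0.714
¬¬¬((v ∨ ¬t) ∧ ¬¬(t ∨ 1)) = 1 − 0.714 = 0.286

0.286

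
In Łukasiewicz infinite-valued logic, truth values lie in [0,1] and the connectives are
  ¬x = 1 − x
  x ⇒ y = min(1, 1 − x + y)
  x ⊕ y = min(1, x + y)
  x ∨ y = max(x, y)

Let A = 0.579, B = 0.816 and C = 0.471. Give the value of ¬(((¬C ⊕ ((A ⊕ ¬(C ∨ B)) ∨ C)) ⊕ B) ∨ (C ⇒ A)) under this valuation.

¬C = 1 − 0.471 = 0.529
C ∨ B = max(0.471, 0.816) = 0.816
¬(C ∨ B) = 1 − 0.816 = 0.184
A ⊕ ¬(C ∨ B) = min(1, 0.579 + 0.184) = min(1, 0.763) = 0.763
(A ⊕ ¬(C ∨ B)) ∨ C = max(0.763, 0.471) = 0.763
¬C ⊕ ((A ⊕ ¬(C ∨ B)) ∨ C) = min(1, 0.529 + 0.763) = min(1, 1.292) = 1.000
(¬C ⊕ ((A ⊕ ¬(C ∨ B)) ∨ C)) ⊕ B = min(1, 1.000 + 0.816) = min(1, 1.816) = 1.000
C ⇒ A = min(1, 1 − 0.471 + 0.579) = min(1, 1.108) = 1.000
((¬C ⊕ ((A ⊕ ¬(C ∨ B)) ∨ C)) ⊕ B) ∨ (C ⇒ A) = max(1.000, 1.000) = 1.000
¬(((¬C ⊕ ((A ⊕ ¬(C ∨ B)) ∨ C)) ⊕ B) ∨ (C ⇒ A)) = 1 − 1.000 = 0.000

0.000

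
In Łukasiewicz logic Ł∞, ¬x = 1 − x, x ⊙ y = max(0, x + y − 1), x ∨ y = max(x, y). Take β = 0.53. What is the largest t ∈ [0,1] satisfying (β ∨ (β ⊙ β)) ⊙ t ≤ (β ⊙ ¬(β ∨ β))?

β ⊙ β = max(0, 0.53 + 0.53 − 1) = max(0, 0.06) = 0.06
β ∨ (β ⊙ β) = max(0.53, 0.06) = 0.53
So the left factor is β ∨ (β ⊙ β) = 0.53.
β ∨ β = max(0.53, 0.53) = 0.53
¬(β ∨ β) = 1 − 0.53 = 0.47
β ⊙ ¬(β ∨ β) = max(0, 0.53 + 0.47 − 1) = max(0, 0.00) = 0.00
So the right-hand bound is β ⊙ ¬(β ∨ β) = 0.00.
The residuum of the Łukasiewicz t-norm gives the supremum: min(1, 1 − 0.53 + 0.00).
1 − 0.53 + 0.00 = 0.47, so t = min(1, 0.47) = 0.47.
Check: 0.53 ⊙ 0.47 = max(0, 0.00) = 0.00 ≤ 0.00.

0.47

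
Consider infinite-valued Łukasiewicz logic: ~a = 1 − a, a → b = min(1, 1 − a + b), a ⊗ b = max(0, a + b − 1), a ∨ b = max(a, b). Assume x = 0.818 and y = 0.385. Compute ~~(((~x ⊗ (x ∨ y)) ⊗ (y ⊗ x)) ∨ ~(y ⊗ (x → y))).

~x = 1 − 0.818 = 0.182
x ∨ y = max(0.818, 0.385) = 0.818
~x ⊗ (x ∨ y) = max(0, 0.182 + 0.818 − 1) = max(0, 0.000) = 0.000
y ⊗ x = max(0, 0.385 + 0.818 − 1) = max(0, 0.203) = 0.203
(~x ⊗ (x ∨ y)) ⊗ (y ⊗ x) = max(0, 0.000 + 0.203 − 1) = max(0, -0.797) = 0.000
x → y = min(1, 1 − 0.818 + 0.385) = min(1, 0.567) = 0.567
y ⊗ (x → y) = max(0, 0.385 + 0.567 − 1) = max(0, -0.048) = 0.000
~(y ⊗ (x → y)) = 1 − 0.000 = 1.000
((~x ⊗ (x ∨ y)) ⊗ (y ⊗ x)) ∨ ~(y ⊗ (x → y)) = max(0.000, 1.000) = 1.000
~(((~x ⊗ (x ∨ y)) ⊗ (y ⊗ x)) ∨ ~(y ⊗ (x → y))) = 1 − 1.000 = 0.000
~~(((~x ⊗ (x ∨ y)) ⊗ (y ⊗ x)) ∨ ~(y ⊗ (x → y))) = 1 − 0.000 = 1.000

1.000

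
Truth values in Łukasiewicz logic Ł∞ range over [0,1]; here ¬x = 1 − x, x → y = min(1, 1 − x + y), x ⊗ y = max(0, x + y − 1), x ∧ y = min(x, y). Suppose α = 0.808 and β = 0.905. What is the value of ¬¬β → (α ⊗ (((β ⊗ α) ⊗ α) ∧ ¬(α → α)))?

0.095

¬β = 1 − 0.905 = 0.095
¬¬β = 1 − 0.095 = 0.905
β ⊗ α = max(0, 0.905 + 0.808 − 1) = max(0, 0.713) = 0.713
(β ⊗ α) ⊗ α = max(0, 0.713 + 0.808 − 1) = max(0, 0.521) = 0.521
α → α = min(1, 1 − 0.808 + 0.808) = min(1, 1.000) = 1.000
¬(α → α) = 1 − 1.000 = 0.000
((β ⊗ α) ⊗ α) ∧ ¬(α → α) = min(0.521, 0.000) = 0.000
α ⊗ (((β ⊗ α) ⊗ α) ∧ ¬(α → α)) = max(0, 0.808 + 0.000 − 1) = max(0, -0.192) = 0.000
¬¬β → (α ⊗ (((β ⊗ α) ⊗ α) ∧ ¬(α → α))) = min(1, 1 − 0.905 + 0.000) = min(1, 0.095) = 0.095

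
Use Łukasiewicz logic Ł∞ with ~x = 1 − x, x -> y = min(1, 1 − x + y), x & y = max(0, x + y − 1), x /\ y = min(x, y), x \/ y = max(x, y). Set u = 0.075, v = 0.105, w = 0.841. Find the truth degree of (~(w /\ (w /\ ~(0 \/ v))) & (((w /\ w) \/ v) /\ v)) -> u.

0 \/ v = max(0.000, 0.105) = 0.105
~(0 \/ v) = 1 − 0.105 = 0.895
w /\ ~(0 \/ v) = min(0.841, 0.895) = 0.841
w /\ (w /\ ~(0 \/ v)) = min(0.841, 0.841) = 0.841
~(w /\ (w /\ ~(0 \/ v))) = 1 − 0.841 = 0.159
w /\ w = min(0.841, 0.841) = 0.841
(w /\ w) \/ v = max(0.841, 0.105) = 0.841
((w /\ w) \/ v) /\ v = min(0.841, 0.105) = 0.105
~(w /\ (w /\ ~(0 \/ v))) & (((w /\ w) \/ v) /\ v) = max(0, 0.159 + 0.105 − 1) = max(0, -0.736) = 0.000
(~(w /\ (w /\ ~(0 \/ v))) & (((w /\ w) \/ v) /\ v)) -> u = min(1, 1 − 0.000 + 0.075) = min(1, 1.075) = 1.000

1.000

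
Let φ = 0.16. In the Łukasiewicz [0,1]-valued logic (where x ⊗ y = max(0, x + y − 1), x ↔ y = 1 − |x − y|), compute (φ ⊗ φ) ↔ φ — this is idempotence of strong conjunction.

0.84

φ ⊗ φ = max(0, 0.16 + 0.16 − 1) = max(0, -0.68) = 0.00
(φ ⊗ φ) ↔ φ = 1 − |0.00 − 0.16| = 1 − 0.16 = 0.84
(The value 0.84 < 1 shows this instance is not satisfied; fails in Ł∞ since a ⊗ a = max(0, 2a−1) ≠ a in general.)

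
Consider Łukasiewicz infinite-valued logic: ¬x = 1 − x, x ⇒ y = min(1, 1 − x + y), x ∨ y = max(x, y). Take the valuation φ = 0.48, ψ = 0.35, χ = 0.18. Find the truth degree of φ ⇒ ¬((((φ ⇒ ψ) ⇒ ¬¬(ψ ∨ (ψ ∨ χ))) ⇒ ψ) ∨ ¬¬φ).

φ ⇒ ψ = min(1, 1 − 0.48 + 0.35) = min(1, 0.87) = 0.87
ψ ∨ χ = max(0.35, 0.18) = 0.35
ψ ∨ (ψ ∨ χ) = max(0.35, 0.35) = 0.35
¬(ψ ∨ (ψ ∨ χ)) = 1 − 0.35 = 0.65
¬¬(ψ ∨ (ψ ∨ χ)) = 1 − 0.65 = 0.35
(φ ⇒ ψ) ⇒ ¬¬(ψ ∨ (ψ ∨ χ)) = min(1, 1 − 0.87 + 0.35) = min(1, 0.48) = 0.48
((φ ⇒ ψ) ⇒ ¬¬(ψ ∨ (ψ ∨ χ))) ⇒ ψ = min(1, 1 − 0.48 + 0.35) = min(1, 0.87) = 0.87
¬φ = 1 − 0.48 = 0.52
¬¬φ = 1 − 0.52 = 0.48
(((φ ⇒ ψ) ⇒ ¬¬(ψ ∨ (ψ ∨ χ))) ⇒ ψ) ∨ ¬¬φ = max(0.87, 0.48) = 0.87
¬((((φ ⇒ ψ) ⇒ ¬¬(ψ ∨ (ψ ∨ χ))) ⇒ ψ) ∨ ¬¬φ) = 1 − 0.87 = 0.13
φ ⇒ ¬((((φ ⇒ ψ) ⇒ ¬¬(ψ ∨ (ψ ∨ χ))) ⇒ ψ) ∨ ¬¬φ) = min(1, 1 − 0.48 + 0.13) = min(1, 0.65) = 0.65

0.65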